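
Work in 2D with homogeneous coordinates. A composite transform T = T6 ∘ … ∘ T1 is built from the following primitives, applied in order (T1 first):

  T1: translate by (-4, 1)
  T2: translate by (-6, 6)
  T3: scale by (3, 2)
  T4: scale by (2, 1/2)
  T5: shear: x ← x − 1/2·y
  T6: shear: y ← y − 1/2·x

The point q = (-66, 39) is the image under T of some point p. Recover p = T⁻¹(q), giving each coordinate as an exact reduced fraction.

T1 = [1 0 -4; 0 1 1; 0 0 1]
T2·T1 = [1 0 -10; 0 1 7; 0 0 1]
T3·…·T1 = [3 0 -30; 0 2 14; 0 0 1]
T4·…·T1 = [6 0 -60; 0 1 7; 0 0 1]
T5·…·T1 = [6 -1/2 -127/2; 0 1 7; 0 0 1]
T6·…·T1 = [6 -1/2 -127/2; -3 5/4 155/4; 0 0 1]
det M = 6; M⁻¹ = [5/24 1/12 10; 1/2 1 -7; 0 0 1]
M⁻¹ · (-66, 39)ᵀ = (-1/2, -1)ᵀ

p = (-1/2, -1)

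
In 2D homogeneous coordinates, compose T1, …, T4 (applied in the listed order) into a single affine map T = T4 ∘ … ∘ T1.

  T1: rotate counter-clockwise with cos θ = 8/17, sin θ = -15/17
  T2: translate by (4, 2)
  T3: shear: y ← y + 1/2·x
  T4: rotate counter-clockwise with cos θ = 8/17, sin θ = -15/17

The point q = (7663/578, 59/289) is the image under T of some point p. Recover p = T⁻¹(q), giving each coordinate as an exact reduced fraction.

p = (-5, 5)

T1 = [8/17 15/17 0; -15/17 8/17 0; 0 0 1]
T2·T1 = [8/17 15/17 4; -15/17 8/17 2; 0 0 1]
T3·…·T1 = [8/17 15/17 4; -11/17 31/34 4; 0 0 1]
T4·…·T1 = [-101/289 705/578 92/17; -208/289 -101/289 -28/17; 0 0 1]
det M = 1; M⁻¹ = [-101/289 -705/578 -2/17; 208/289 -101/289 -76/17; 0 0 1]
M⁻¹ · (7663/578, 59/289)ᵀ = (-5, 5)ᵀ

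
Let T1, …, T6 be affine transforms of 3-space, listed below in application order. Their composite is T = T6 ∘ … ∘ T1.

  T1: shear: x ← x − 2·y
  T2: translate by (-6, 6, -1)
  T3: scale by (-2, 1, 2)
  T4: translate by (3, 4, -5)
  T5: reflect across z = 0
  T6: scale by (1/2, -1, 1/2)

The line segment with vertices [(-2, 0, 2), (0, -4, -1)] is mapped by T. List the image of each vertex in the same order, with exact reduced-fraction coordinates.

T1 shear: x ← x − 2·y: (-2, 0, 2) → (-2, 0, 2); (0, -4, -1) → (8, -4, -1)
T2 translate by (-6, 6, -1): (-2, 0, 2) → (-8, 6, 1); (8, -4, -1) → (2, 2, -2)
T3 scale by (-2, 1, 2): (-8, 6, 1) → (16, 6, 2); (2, 2, -2) → (-4, 2, -4)
T4 translate by (3, 4, -5): (16, 6, 2) → (19, 10, -3); (-4, 2, -4) → (-1, 6, -9)
T5 reflect across z = 0: (19, 10, -3) → (19, 10, 3); (-1, 6, -9) → (-1, 6, 9)
T6 scale by (1/2, -1, 1/2): (19, 10, 3) → (19/2, -10, 3/2); (-1, 6, 9) → (-1/2, -6, 9/2)

image vertices: (19/2, -10, 3/2), (-1/2, -6, 9/2)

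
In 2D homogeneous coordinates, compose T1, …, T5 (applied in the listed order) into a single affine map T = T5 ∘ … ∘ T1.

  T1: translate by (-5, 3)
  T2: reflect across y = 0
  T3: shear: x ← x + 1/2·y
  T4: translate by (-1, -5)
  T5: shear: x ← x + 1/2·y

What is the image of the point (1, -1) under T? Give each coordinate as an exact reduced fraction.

T1 translate by (-5, 3): (1, -1) → (-4, 2)
T2 reflect across y = 0: (-4, 2) → (-4, -2)
T3 shear: x ← x + 1/2·y: (-4, -2) → (-5, -2)
T4 translate by (-1, -5): (-5, -2) → (-6, -7)
T5 shear: x ← x + 1/2·y: (-6, -7) → (-19/2, -7)

T(p) = (-19/2, -7)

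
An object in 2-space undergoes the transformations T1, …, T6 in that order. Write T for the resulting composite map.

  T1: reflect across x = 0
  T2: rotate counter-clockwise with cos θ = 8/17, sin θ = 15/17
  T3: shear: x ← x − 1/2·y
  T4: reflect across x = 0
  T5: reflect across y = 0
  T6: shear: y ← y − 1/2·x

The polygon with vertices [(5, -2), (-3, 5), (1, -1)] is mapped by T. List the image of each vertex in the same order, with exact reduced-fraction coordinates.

image vertices: (-71/34, 435/68), (11/2, -31/4), (-37/34, 129/68)

T1 reflect across x = 0: (5, -2) → (-5, -2); (-3, 5) → (3, 5); (1, -1) → (-1, -1)
T2 rotate counter-clockwise with cos θ = 8/17, sin θ = 15/17: (-5, -2) → (-10/17, -91/17); (3, 5) → (-3, 5); (-1, -1) → (7/17, -23/17)
T3 shear: x ← x − 1/2·y: (-10/17, -91/17) → (71/34, -91/17); (-3, 5) → (-11/2, 5); (7/17, -23/17) → (37/34, -23/17)
T4 reflect across x = 0: (71/34, -91/17) → (-71/34, -91/17); (-11/2, 5) → (11/2, 5); (37/34, -23/17) → (-37/34, -23/17)
T5 reflect across y = 0: (-71/34, -91/17) → (-71/34, 91/17); (11/2, 5) → (11/2, -5); (-37/34, -23/17) → (-37/34, 23/17)
T6 shear: y ← y − 1/2·x: (-71/34, 91/17) → (-71/34, 435/68); (11/2, -5) → (11/2, -31/4); (-37/34, 23/17) → (-37/34, 129/68)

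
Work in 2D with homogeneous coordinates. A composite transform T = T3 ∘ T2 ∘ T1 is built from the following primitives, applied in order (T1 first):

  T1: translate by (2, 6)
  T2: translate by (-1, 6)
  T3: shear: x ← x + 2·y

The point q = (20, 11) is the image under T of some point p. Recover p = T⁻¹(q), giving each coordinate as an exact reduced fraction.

T1 = [1 0 2; 0 1 6; 0 0 1]
T2·T1 = [1 0 1; 0 1 12; 0 0 1]
T3·…·T1 = [1 2 25; 0 1 12; 0 0 1]
det M = 1; M⁻¹ = [1 -2 -1; 0 1 -12; 0 0 1]
M⁻¹ · (20, 11)ᵀ = (-3, -1)ᵀ

p = (-3, -1)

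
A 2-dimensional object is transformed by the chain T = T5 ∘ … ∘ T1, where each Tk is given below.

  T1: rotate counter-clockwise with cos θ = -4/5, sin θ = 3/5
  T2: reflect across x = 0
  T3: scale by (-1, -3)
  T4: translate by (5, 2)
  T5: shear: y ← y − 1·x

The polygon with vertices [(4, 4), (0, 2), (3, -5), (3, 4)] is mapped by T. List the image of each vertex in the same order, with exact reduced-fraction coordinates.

image vertices: (-3/5, 5), (19/5, 3), (28/5, -21), (1/5, 6)

T1 rotate counter-clockwise with cos θ = -4/5, sin θ = 3/5: (4, 4) → (-28/5, -4/5); (0, 2) → (-6/5, -8/5); (3, -5) → (3/5, 29/5); (3, 4) → (-24/5, -7/5)
T2 reflect across x = 0: (-28/5, -4/5) → (28/5, -4/5); (-6/5, -8/5) → (6/5, -8/5); (3/5, 29/5) → (-3/5, 29/5); (-24/5, -7/5) → (24/5, -7/5)
T3 scale by (-1, -3): (28/5, -4/5) → (-28/5, 12/5); (6/5, -8/5) → (-6/5, 24/5); (-3/5, 29/5) → (3/5, -87/5); (24/5, -7/5) → (-24/5, 21/5)
T4 translate by (5, 2): (-28/5, 12/5) → (-3/5, 22/5); (-6/5, 24/5) → (19/5, 34/5); (3/5, -87/5) → (28/5, -77/5); (-24/5, 21/5) → (1/5, 31/5)
T5 shear: y ← y − 1·x: (-3/5, 22/5) → (-3/5, 5); (19/5, 34/5) → (19/5, 3); (28/5, -77/5) → (28/5, -21); (1/5, 31/5) → (1/5, 6)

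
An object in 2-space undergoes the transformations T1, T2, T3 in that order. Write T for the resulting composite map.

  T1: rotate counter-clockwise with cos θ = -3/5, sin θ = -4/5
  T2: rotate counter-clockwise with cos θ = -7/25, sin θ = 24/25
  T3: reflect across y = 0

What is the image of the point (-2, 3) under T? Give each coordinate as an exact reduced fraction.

T1 rotate counter-clockwise with cos θ = -3/5, sin θ = -4/5: (-2, 3) → (18/5, -1/5)
T2 rotate counter-clockwise with cos θ = -7/25, sin θ = 24/25: (18/5, -1/5) → (-102/125, 439/125)
T3 reflect across y = 0: (-102/125, 439/125) → (-102/125, -439/125)

T(p) = (-102/125, -439/125)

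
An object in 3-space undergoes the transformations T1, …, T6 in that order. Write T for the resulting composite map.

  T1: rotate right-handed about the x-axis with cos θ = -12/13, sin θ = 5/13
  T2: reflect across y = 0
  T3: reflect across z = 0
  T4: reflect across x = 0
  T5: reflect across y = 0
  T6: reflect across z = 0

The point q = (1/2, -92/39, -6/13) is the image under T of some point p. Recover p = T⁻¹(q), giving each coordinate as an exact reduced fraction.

T1 = [1 0 0 0; 0 -12/13 -5/13 0; 0 5/13 -12/13 0; 0 0 0 1]
T2·T1 = [1 0 0 0; 0 12/13 5/13 0; 0 5/13 -12/13 0; 0 0 0 1]
T3·…·T1 = [1 0 0 0; 0 12/13 5/13 0; 0 -5/13 12/13 0; 0 0 0 1]
T4·…·T1 = [-1 0 0 0; 0 12/13 5/13 0; 0 -5/13 12/13 0; 0 0 0 1]
T5·…·T1 = [-1 0 0 0; 0 -12/13 -5/13 0; 0 -5/13 12/13 0; 0 0 0 1]
T6·…·T1 = [-1 0 0 0; 0 -12/13 -5/13 0; 0 5/13 -12/13 0; 0 0 0 1]
det M = -1; M⁻¹ = [-1 0 0 0; 0 -12/13 5/13 0; 0 -5/13 -12/13 0; 0 0 0 1]
M⁻¹ · (1/2, -92/39, -6/13)ᵀ = (-1/2, 2, 4/3)ᵀ

p = (-1/2, 2, 4/3)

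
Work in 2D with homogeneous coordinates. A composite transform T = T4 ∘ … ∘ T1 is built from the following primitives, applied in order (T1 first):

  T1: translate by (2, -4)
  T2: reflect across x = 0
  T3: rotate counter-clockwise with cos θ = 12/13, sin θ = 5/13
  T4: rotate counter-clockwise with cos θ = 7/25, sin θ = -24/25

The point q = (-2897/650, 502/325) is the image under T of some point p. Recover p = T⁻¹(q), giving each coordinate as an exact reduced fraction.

p = (2, 3/2)

T1 = [1 0 2; 0 1 -4; 0 0 1]
T2·T1 = [-1 0 -2; 0 1 -4; 0 0 1]
T3·…·T1 = [-12/13 -5/13 -4/13; -5/13 12/13 -58/13; 0 0 1]
T4·…·T1 = [-204/325 253/325 -284/65; 253/325 204/325 -62/65; 0 0 1]
det M = -1; M⁻¹ = [-204/325 253/325 -2; 253/325 204/325 4; 0 0 1]
M⁻¹ · (-2897/650, 502/325)ᵀ = (2, 3/2)ᵀ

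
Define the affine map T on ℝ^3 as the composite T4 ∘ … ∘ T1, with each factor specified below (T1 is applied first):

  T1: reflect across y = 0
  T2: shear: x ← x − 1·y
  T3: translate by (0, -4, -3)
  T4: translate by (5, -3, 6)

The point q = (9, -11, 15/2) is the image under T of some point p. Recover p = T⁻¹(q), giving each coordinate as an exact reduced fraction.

p = (0, 4, 9/2)

T1 = [1 0 0 0; 0 -1 0 0; 0 0 1 0; 0 0 0 1]
T2·T1 = [1 1 0 0; 0 -1 0 0; 0 0 1 0; 0 0 0 1]
T3·…·T1 = [1 1 0 0; 0 -1 0 -4; 0 0 1 -3; 0 0 0 1]
T4·…·T1 = [1 1 0 5; 0 -1 0 -7; 0 0 1 3; 0 0 0 1]
det M = -1; M⁻¹ = [1 1 0 2; 0 -1 0 -7; 0 0 1 -3; 0 0 0 1]
M⁻¹ · (9, -11, 15/2)ᵀ = (0, 4, 9/2)ᵀ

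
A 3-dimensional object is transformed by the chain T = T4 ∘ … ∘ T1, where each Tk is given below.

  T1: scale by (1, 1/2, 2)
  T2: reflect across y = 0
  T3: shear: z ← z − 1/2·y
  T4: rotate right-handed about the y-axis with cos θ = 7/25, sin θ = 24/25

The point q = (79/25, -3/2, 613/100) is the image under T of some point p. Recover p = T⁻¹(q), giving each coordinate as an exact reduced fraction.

p = (-5, 3, 2)

T1 = [1 0 0 0; 0 1/2 0 0; 0 0 2 0; 0 0 0 1]
T2·T1 = [1 0 0 0; 0 -1/2 0 0; 0 0 2 0; 0 0 0 1]
T3·…·T1 = [1 0 0 0; 0 -1/2 0 0; 0 1/4 2 0; 0 0 0 1]
T4·…·T1 = [7/25 6/25 48/25 0; 0 -1/2 0 0; -24/25 7/100 14/25 0; 0 0 0 1]
det M = -1; M⁻¹ = [7/25 0 -24/25 0; 0 -2 0 0; 12/25 1/4 7/50 0; 0 0 0 1]
M⁻¹ · (79/25, -3/2, 613/100)ᵀ = (-5, 3, 2)ᵀ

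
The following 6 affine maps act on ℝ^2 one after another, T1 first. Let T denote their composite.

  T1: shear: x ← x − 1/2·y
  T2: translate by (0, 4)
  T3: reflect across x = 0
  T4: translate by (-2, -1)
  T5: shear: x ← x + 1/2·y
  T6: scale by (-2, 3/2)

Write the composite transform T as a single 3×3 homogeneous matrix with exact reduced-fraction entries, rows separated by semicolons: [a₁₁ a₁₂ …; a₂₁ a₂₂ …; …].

T = [2 -2 1; 0 3/2 9/2; 0 0 1]

T1 = [1 -1/2 0; 0 1 0; 0 0 1]
T2·T1 = [1 -1/2 0; 0 1 4; 0 0 1]
T3·…·T1 = [-1 1/2 0; 0 1 4; 0 0 1]
T4·…·T1 = [-1 1/2 -2; 0 1 3; 0 0 1]
T5·…·T1 = [-1 1 -1/2; 0 1 3; 0 0 1]
T6·…·T1 = [2 -2 1; 0 3/2 9/2; 0 0 1]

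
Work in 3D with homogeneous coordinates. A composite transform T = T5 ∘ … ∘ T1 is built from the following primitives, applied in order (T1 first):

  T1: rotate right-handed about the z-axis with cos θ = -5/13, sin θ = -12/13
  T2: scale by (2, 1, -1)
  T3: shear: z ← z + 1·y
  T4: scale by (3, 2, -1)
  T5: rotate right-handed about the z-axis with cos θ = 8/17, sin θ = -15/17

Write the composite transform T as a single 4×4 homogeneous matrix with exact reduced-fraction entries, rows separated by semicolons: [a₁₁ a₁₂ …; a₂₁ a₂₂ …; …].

T1 = [-5/13 12/13 0 0; -12/13 -5/13 0 0; 0 0 1 0; 0 0 0 1]
T2·T1 = [-10/13 24/13 0 0; -12/13 -5/13 0 0; 0 0 -1 0; 0 0 0 1]
T3·…·T1 = [-10/13 24/13 0 0; -12/13 -5/13 0 0; -12/13 -5/13 -1 0; 0 0 0 1]
T4·…·T1 = [-30/13 72/13 0 0; -24/13 -10/13 0 0; 12/13 5/13 1 0; 0 0 0 1]
T5·…·T1 = [-600/221 426/221 0 0; 258/221 -1160/221 0 0; 12/13 5/13 1 0; 0 0 0 1]

T = [-600/221 426/221 0 0; 258/221 -1160/221 0 0; 12/13 5/13 1 0; 0 0 0 1]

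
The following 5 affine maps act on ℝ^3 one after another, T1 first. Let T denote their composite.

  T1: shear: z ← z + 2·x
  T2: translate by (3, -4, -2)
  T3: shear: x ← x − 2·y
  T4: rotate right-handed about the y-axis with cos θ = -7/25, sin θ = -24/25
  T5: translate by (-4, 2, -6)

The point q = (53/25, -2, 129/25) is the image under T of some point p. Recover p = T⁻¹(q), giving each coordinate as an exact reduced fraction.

T1 = [1 0 0 0; 0 1 0 0; 2 0 1 0; 0 0 0 1]
T2·T1 = [1 0 0 3; 0 1 0 -4; 2 0 1 -2; 0 0 0 1]
T3·…·T1 = [1 -2 0 11; 0 1 0 -4; 2 0 1 -2; 0 0 0 1]
T4·…·T1 = [-11/5 14/25 -24/25 -29/25; 0 1 0 -4; 2/5 -48/25 -7/25 278/25; 0 0 0 1]
T5·…·T1 = [-11/5 14/25 -24/25 -129/25; 0 1 0 -2; 2/5 -48/25 -7/25 128/25; 0 0 0 1]
det M = 1; M⁻¹ = [-7/25 2 24/25 -59/25; 0 1 0 2; -2/5 -4 -11/5 6/5; 0 0 0 1]
M⁻¹ · (53/25, -2, 129/25)ᵀ = (-2, 0, -3)ᵀ

p = (-2, 0, -3)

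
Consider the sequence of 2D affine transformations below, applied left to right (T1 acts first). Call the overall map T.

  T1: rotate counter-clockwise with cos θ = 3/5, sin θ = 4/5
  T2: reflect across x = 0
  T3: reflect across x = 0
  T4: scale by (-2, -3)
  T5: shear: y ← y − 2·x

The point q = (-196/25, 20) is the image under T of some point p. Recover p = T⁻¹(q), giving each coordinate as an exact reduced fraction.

T1 = [3/5 -4/5 0; 4/5 3/5 0; 0 0 1]
T2·T1 = [-3/5 4/5 0; 4/5 3/5 0; 0 0 1]
T3·…·T1 = [3/5 -4/5 0; 4/5 3/5 0; 0 0 1]
T4·…·T1 = [-6/5 8/5 0; -12/5 -9/5 0; 0 0 1]
T5·…·T1 = [-6/5 8/5 0; 0 -5 0; 0 0 1]
det M = 6; M⁻¹ = [-5/6 -4/15 0; 0 -1/5 0; 0 0 1]
M⁻¹ · (-196/25, 20)ᵀ = (6/5, -4)ᵀ

p = (6/5, -4)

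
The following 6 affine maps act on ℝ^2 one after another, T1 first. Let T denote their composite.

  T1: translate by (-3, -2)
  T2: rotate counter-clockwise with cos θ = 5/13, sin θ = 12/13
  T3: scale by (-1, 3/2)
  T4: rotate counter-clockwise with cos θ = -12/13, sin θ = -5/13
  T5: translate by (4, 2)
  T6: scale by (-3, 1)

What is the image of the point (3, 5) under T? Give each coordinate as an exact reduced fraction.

T1 translate by (-3, -2): (3, 5) → (0, 3)
T2 rotate counter-clockwise with cos θ = 5/13, sin θ = 12/13: (0, 3) → (-36/13, 15/13)
T3 scale by (-1, 3/2): (-36/13, 15/13) → (36/13, 45/26)
T4 rotate counter-clockwise with cos θ = -12/13, sin θ = -5/13: (36/13, 45/26) → (-639/338, -450/169)
T5 translate by (4, 2): (-639/338, -450/169) → (713/338, -112/169)
T6 scale by (-3, 1): (713/338, -112/169) → (-2139/338, -112/169)

T(p) = (-2139/338, -112/169)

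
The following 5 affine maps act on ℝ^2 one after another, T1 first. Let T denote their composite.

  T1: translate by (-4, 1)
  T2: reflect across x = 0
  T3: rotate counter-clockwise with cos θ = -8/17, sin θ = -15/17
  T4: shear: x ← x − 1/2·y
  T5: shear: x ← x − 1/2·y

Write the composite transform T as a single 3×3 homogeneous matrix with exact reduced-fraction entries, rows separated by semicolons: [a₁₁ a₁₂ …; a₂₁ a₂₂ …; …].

T1 = [1 0 -4; 0 1 1; 0 0 1]
T2·T1 = [-1 0 4; 0 1 1; 0 0 1]
T3·…·T1 = [8/17 15/17 -1; 15/17 -8/17 -4; 0 0 1]
T4·…·T1 = [1/34 19/17 1; 15/17 -8/17 -4; 0 0 1]
T5·…·T1 = [-7/17 23/17 3; 15/17 -8/17 -4; 0 0 1]

T = [-7/17 23/17 3; 15/17 -8/17 -4; 0 0 1]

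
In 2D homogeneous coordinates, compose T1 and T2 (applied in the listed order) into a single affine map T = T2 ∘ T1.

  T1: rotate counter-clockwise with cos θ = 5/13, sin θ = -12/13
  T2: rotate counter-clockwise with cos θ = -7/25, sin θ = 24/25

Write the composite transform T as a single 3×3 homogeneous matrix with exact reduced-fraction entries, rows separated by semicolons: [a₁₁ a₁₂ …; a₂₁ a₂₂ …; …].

T1 = [5/13 12/13 0; -12/13 5/13 0; 0 0 1]
T2·T1 = [253/325 -204/325 0; 204/325 253/325 0; 0 0 1]

T = [253/325 -204/325 0; 204/325 253/325 0; 0 0 1]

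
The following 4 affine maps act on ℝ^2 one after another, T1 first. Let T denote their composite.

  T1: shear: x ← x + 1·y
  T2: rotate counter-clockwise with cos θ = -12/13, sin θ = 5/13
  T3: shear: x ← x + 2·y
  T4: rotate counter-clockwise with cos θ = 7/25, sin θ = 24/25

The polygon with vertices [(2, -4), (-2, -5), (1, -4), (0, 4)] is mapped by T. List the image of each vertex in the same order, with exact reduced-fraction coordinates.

T1 shear: x ← x + 1·y: (2, -4) → (-2, -4); (-2, -5) → (-7, -5); (1, -4) → (-3, -4); (0, 4) → (4, 4)
T2 rotate counter-clockwise with cos θ = -12/13, sin θ = 5/13: (-2, -4) → (44/13, 38/13); (-7, -5) → (109/13, 25/13); (-3, -4) → (56/13, 33/13); (4, 4) → (-68/13, -28/13)
T3 shear: x ← x + 2·y: (44/13, 38/13) → (120/13, 38/13); (109/13, 25/13) → (159/13, 25/13); (56/13, 33/13) → (122/13, 33/13); (-68/13, -28/13) → (-124/13, -28/13)
T4 rotate counter-clockwise with cos θ = 7/25, sin θ = 24/25: (120/13, 38/13) → (-72/325, 242/25); (159/13, 25/13) → (513/325, 307/25); (122/13, 33/13) → (62/325, 243/25); (-124/13, -28/13) → (-196/325, -244/25)

image vertices: (-72/325, 242/25), (513/325, 307/25), (62/325, 243/25), (-196/325, -244/25)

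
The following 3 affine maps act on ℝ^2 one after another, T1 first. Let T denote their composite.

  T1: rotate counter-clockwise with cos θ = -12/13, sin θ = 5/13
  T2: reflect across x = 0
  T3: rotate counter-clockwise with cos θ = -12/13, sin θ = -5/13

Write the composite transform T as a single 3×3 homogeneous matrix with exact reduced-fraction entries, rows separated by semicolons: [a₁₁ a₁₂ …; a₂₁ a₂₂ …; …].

T1 = [-12/13 -5/13 0; 5/13 -12/13 0; 0 0 1]
T2·T1 = [12/13 5/13 0; 5/13 -12/13 0; 0 0 1]
T3·…·T1 = [-119/169 -120/169 0; -120/169 119/169 0; 0 0 1]

T = [-119/169 -120/169 0; -120/169 119/169 0; 0 0 1]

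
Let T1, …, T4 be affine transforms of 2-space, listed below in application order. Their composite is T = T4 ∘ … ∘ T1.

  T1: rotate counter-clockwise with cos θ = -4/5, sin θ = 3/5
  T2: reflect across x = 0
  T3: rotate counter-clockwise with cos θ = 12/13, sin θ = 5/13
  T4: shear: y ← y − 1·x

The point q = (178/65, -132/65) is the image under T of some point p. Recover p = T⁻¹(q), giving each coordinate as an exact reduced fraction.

T1 = [-4/5 -3/5 0; 3/5 -4/5 0; 0 0 1]
T2·T1 = [4/5 3/5 0; 3/5 -4/5 0; 0 0 1]
T3·…·T1 = [33/65 56/65 0; 56/65 -33/65 0; 0 0 1]
T4·…·T1 = [33/65 56/65 0; 23/65 -89/65 0; 0 0 1]
det M = -1; M⁻¹ = [89/65 56/65 0; 23/65 -33/65 0; 0 0 1]
M⁻¹ · (178/65, -132/65)ᵀ = (2, 2)ᵀ

p = (2, 2)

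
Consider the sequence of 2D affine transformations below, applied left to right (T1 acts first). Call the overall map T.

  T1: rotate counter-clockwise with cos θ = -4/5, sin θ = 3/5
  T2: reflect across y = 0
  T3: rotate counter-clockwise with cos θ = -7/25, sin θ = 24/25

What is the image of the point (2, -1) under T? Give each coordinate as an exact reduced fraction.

T1 rotate counter-clockwise with cos θ = -4/5, sin θ = 3/5: (2, -1) → (-1, 2)
T2 reflect across y = 0: (-1, 2) → (-1, -2)
T3 rotate counter-clockwise with cos θ = -7/25, sin θ = 24/25: (-1, -2) → (11/5, -2/5)

T(p) = (11/5, -2/5)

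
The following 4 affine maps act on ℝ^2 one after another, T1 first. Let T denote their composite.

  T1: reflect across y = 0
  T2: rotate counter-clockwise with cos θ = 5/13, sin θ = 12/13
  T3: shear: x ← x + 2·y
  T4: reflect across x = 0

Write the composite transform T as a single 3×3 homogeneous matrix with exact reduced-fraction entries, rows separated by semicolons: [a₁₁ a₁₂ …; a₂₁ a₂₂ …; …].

T = [-29/13 -2/13 0; 12/13 -5/13 0; 0 0 1]

T1 = [1 0 0; 0 -1 0; 0 0 1]
T2·T1 = [5/13 12/13 0; 12/13 -5/13 0; 0 0 1]
T3·…·T1 = [29/13 2/13 0; 12/13 -5/13 0; 0 0 1]
T4·…·T1 = [-29/13 -2/13 0; 12/13 -5/13 0; 0 0 1]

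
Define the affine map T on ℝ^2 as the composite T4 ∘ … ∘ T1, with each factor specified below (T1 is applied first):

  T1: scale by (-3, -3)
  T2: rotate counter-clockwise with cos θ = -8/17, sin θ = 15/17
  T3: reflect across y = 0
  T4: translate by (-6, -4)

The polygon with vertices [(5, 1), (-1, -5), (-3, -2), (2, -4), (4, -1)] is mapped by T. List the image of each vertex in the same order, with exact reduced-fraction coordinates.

T1 scale by (-3, -3): (5, 1) → (-15, -3); (-1, -5) → (3, 15); (-3, -2) → (9, 6); (2, -4) → (-6, 12); (4, -1) → (-12, 3)
T2 rotate counter-clockwise with cos θ = -8/17, sin θ = 15/17: (-15, -3) → (165/17, -201/17); (3, 15) → (-249/17, -75/17); (9, 6) → (-162/17, 87/17); (-6, 12) → (-132/17, -186/17); (-12, 3) → (3, -12)
T3 reflect across y = 0: (165/17, -201/17) → (165/17, 201/17); (-249/17, -75/17) → (-249/17, 75/17); (-162/17, 87/17) → (-162/17, -87/17); (-132/17, -186/17) → (-132/17, 186/17); (3, -12) → (3, 12)
T4 translate by (-6, -4): (165/17, 201/17) → (63/17, 133/17); (-249/17, 75/17) → (-351/17, 7/17); (-162/17, -87/17) → (-264/17, -155/17); (-132/17, 186/17) → (-234/17, 118/17); (3, 12) → (-3, 8)

image vertices: (63/17, 133/17), (-351/17, 7/17), (-264/17, -155/17), (-234/17, 118/17), (-3, 8)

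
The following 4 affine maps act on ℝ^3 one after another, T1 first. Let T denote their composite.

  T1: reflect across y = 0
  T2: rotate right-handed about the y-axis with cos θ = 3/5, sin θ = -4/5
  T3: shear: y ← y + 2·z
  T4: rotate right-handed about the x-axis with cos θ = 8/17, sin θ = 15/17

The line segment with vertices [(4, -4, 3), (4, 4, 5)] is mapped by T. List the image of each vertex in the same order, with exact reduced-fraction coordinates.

image vertices: (0, 37/17, 250/17), (-8/5, -129/85, 878/85)

T1 reflect across y = 0: (4, -4, 3) → (4, 4, 3); (4, 4, 5) → (4, -4, 5)
T2 rotate right-handed about the y-axis with cos θ = 3/5, sin θ = -4/5: (4, 4, 3) → (0, 4, 5); (4, -4, 5) → (-8/5, -4, 31/5)
T3 shear: y ← y + 2·z: (0, 4, 5) → (0, 14, 5); (-8/5, -4, 31/5) → (-8/5, 42/5, 31/5)
T4 rotate right-handed about the x-axis with cos θ = 8/17, sin θ = 15/17: (0, 14, 5) → (0, 37/17, 250/17); (-8/5, 42/5, 31/5) → (-8/5, -129/85, 878/85)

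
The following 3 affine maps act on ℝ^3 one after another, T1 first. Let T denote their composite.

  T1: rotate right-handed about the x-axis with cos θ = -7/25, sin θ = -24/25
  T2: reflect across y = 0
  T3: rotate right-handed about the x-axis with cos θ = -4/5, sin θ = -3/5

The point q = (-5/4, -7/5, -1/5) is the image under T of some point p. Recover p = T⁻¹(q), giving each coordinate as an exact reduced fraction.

T1 = [1 0 0 0; 0 -7/25 24/25 0; 0 -24/25 -7/25 0; 0 0 0 1]
T2·T1 = [1 0 0 0; 0 7/25 -24/25 0; 0 -24/25 -7/25 0; 0 0 0 1]
T3·…·T1 = [1 0 0 0; 0 -4/5 3/5 0; 0 3/5 4/5 0; 0 0 0 1]
det M = -1; M⁻¹ = [1 0 0 0; 0 -4/5 3/5 0; 0 3/5 4/5 0; 0 0 0 1]
M⁻¹ · (-5/4, -7/5, -1/5)ᵀ = (-5/4, 1, -1)ᵀ

p = (-5/4, 1, -1)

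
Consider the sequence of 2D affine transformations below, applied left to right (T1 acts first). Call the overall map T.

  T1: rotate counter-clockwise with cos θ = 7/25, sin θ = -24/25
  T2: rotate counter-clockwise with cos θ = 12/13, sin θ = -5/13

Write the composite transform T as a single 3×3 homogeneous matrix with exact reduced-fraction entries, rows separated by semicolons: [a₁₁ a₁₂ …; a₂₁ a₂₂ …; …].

T1 = [7/25 24/25 0; -24/25 7/25 0; 0 0 1]
T2·T1 = [-36/325 323/325 0; -323/325 -36/325 0; 0 0 1]

T = [-36/325 323/325 0; -323/325 -36/325 0; 0 0 1]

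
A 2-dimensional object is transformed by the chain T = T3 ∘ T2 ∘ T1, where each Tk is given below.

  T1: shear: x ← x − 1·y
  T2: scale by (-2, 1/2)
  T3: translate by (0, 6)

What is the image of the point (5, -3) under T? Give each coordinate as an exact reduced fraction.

T1 shear: x ← x − 1·y: (5, -3) → (8, -3)
T2 scale by (-2, 1/2): (8, -3) → (-16, -3/2)
T3 translate by (0, 6): (-16, -3/2) → (-16, 9/2)

T(p) = (-16, 9/2)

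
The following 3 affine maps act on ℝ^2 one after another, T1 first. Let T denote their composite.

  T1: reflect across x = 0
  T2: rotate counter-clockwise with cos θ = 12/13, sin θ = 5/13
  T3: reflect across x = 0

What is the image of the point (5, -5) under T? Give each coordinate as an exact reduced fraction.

T1 reflect across x = 0: (5, -5) → (-5, -5)
T2 rotate counter-clockwise with cos θ = 12/13, sin θ = 5/13: (-5, -5) → (-35/13, -85/13)
T3 reflect across x = 0: (-35/13, -85/13) → (35/13, -85/13)

T(p) = (35/13, -85/13)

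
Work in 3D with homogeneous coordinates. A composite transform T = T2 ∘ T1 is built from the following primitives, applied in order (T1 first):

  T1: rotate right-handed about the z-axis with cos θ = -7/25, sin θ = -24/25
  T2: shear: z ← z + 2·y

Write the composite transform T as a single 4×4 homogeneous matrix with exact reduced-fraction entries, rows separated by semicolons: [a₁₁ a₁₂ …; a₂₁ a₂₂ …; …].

T = [-7/25 24/25 0 0; -24/25 -7/25 0 0; -48/25 -14/25 1 0; 0 0 0 1]

T1 = [-7/25 24/25 0 0; -24/25 -7/25 0 0; 0 0 1 0; 0 0 0 1]
T2·T1 = [-7/25 24/25 0 0; -24/25 -7/25 0 0; -48/25 -14/25 1 0; 0 0 0 1]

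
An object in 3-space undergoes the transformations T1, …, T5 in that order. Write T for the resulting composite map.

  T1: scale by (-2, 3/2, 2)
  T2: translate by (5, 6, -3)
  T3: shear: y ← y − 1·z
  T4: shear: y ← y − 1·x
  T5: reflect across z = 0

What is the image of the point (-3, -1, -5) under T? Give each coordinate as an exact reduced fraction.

T1 scale by (-2, 3/2, 2): (-3, -1, -5) → (6, -3/2, -10)
T2 translate by (5, 6, -3): (6, -3/2, -10) → (11, 9/2, -13)
T3 shear: y ← y − 1·z: (11, 9/2, -13) → (11, 35/2, -13)
T4 shear: y ← y − 1·x: (11, 35/2, -13) → (11, 13/2, -13)
T5 reflect across z = 0: (11, 13/2, -13) → (11, 13/2, 13)

T(p) = (11, 13/2, 13)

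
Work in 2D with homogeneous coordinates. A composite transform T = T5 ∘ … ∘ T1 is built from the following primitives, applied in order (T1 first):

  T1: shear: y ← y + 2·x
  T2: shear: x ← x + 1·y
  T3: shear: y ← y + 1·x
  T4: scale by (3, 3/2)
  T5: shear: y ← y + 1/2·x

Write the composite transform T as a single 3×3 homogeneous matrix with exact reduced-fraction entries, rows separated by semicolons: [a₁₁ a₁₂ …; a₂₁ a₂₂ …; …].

T1 = [1 0 0; 2 1 0; 0 0 1]
T2·T1 = [3 1 0; 2 1 0; 0 0 1]
T3·…·T1 = [3 1 0; 5 2 0; 0 0 1]
T4·…·T1 = [9 3 0; 15/2 3 0; 0 0 1]
T5·…·T1 = [9 3 0; 12 9/2 0; 0 0 1]

T = [9 3 0; 12 9/2 0; 0 0 1]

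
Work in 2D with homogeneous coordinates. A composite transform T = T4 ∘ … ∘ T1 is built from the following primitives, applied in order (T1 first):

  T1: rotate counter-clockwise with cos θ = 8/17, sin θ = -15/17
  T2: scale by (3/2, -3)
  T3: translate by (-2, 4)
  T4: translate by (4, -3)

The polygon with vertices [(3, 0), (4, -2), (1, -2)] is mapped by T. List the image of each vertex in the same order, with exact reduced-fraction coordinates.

T1 rotate counter-clockwise with cos θ = 8/17, sin θ = -15/17: (3, 0) → (24/17, -45/17); (4, -2) → (2/17, -76/17); (1, -2) → (-22/17, -31/17)
T2 scale by (3/2, -3): (24/17, -45/17) → (36/17, 135/17); (2/17, -76/17) → (3/17, 228/17); (-22/17, -31/17) → (-33/17, 93/17)
T3 translate by (-2, 4): (36/17, 135/17) → (2/17, 203/17); (3/17, 228/17) → (-31/17, 296/17); (-33/17, 93/17) → (-67/17, 161/17)
T4 translate by (4, -3): (2/17, 203/17) → (70/17, 152/17); (-31/17, 296/17) → (37/17, 245/17); (-67/17, 161/17) → (1/17, 110/17)

image vertices: (70/17, 152/17), (37/17, 245/17), (1/17, 110/17)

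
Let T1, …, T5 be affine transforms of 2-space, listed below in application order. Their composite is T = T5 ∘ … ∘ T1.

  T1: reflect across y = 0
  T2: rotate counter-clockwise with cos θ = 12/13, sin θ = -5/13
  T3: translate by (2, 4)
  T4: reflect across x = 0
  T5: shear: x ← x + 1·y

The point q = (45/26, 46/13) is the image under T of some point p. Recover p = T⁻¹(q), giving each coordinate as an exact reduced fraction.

T1 = [1 0 0; 0 -1 0; 0 0 1]
T2·T1 = [12/13 -5/13 0; -5/13 -12/13 0; 0 0 1]
T3·…·T1 = [12/13 -5/13 2; -5/13 -12/13 4; 0 0 1]
T4·…·T1 = [-12/13 5/13 -2; -5/13 -12/13 4; 0 0 1]
T5·…·T1 = [-17/13 -7/13 2; -5/13 -12/13 4; 0 0 1]
det M = 1; M⁻¹ = [-12/13 7/13 -4/13; 5/13 -17/13 58/13; 0 0 1]
M⁻¹ · (45/26, 46/13)ᵀ = (0, 1/2)ᵀ

p = (0, 1/2)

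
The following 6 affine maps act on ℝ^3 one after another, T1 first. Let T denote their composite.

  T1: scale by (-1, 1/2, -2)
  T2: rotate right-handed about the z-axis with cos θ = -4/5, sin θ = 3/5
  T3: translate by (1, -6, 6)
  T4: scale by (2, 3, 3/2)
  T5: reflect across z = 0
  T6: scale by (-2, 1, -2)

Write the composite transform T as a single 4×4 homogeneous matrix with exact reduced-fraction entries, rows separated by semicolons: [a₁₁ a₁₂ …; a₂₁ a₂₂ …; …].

T1 = [-1 0 0 0; 0 1/2 0 0; 0 0 -2 0; 0 0 0 1]
T2·T1 = [4/5 -3/10 0 0; -3/5 -2/5 0 0; 0 0 -2 0; 0 0 0 1]
T3·…·T1 = [4/5 -3/10 0 1; -3/5 -2/5 0 -6; 0 0 -2 6; 0 0 0 1]
T4·…·T1 = [8/5 -3/5 0 2; -9/5 -6/5 0 -18; 0 0 -3 9; 0 0 0 1]
T5·…·T1 = [8/5 -3/5 0 2; -9/5 -6/5 0 -18; 0 0 3 -9; 0 0 0 1]
T6·…·T1 = [-16/5 6/5 0 -4; -9/5 -6/5 0 -18; 0 0 -6 18; 0 0 0 1]

T = [-16/5 6/5 0 -4; -9/5 -6/5 0 -18; 0 0 -6 18; 0 0 0 1]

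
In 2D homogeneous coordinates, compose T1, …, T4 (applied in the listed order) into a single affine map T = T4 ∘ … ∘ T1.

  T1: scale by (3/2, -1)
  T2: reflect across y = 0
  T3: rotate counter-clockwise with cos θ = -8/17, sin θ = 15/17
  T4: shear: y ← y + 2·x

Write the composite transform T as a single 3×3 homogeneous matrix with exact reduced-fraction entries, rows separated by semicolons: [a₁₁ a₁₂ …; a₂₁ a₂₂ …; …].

T = [-12/17 -15/17 0; -3/34 -38/17 0; 0 0 1]

T1 = [3/2 0 0; 0 -1 0; 0 0 1]
T2·T1 = [3/2 0 0; 0 1 0; 0 0 1]
T3·…·T1 = [-12/17 -15/17 0; 45/34 -8/17 0; 0 0 1]
T4·…·T1 = [-12/17 -15/17 0; -3/34 -38/17 0; 0 0 1]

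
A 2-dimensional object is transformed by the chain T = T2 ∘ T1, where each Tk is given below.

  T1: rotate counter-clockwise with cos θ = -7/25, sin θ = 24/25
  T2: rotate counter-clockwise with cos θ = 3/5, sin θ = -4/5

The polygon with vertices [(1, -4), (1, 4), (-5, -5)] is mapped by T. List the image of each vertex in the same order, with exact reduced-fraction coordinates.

T1 rotate counter-clockwise with cos θ = -7/25, sin θ = 24/25: (1, -4) → (89/25, 52/25); (1, 4) → (-103/25, -4/25); (-5, -5) → (31/5, -17/5)
T2 rotate counter-clockwise with cos θ = 3/5, sin θ = -4/5: (89/25, 52/25) → (19/5, -8/5); (-103/25, -4/25) → (-13/5, 16/5); (31/5, -17/5) → (1, -7)

image vertices: (19/5, -8/5), (-13/5, 16/5), (1, -7)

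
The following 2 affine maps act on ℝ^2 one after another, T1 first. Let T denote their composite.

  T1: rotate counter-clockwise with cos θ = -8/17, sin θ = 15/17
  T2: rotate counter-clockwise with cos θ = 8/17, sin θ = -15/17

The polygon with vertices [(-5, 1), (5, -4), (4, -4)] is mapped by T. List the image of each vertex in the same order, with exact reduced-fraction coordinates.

T1 rotate counter-clockwise with cos θ = -8/17, sin θ = 15/17: (-5, 1) → (25/17, -83/17); (5, -4) → (20/17, 107/17); (4, -4) → (28/17, 92/17)
T2 rotate counter-clockwise with cos θ = 8/17, sin θ = -15/17: (25/17, -83/17) → (-1045/289, -1039/289); (20/17, 107/17) → (1765/289, 556/289); (28/17, 92/17) → (1604/289, 316/289)

image vertices: (-1045/289, -1039/289), (1765/289, 556/289), (1604/289, 316/289)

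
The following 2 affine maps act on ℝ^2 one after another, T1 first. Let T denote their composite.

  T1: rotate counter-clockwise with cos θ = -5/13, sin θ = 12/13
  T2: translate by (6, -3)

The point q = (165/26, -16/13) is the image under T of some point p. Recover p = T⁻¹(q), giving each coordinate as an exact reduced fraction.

p = (3/2, -1)

T1 = [-5/13 -12/13 0; 12/13 -5/13 0; 0 0 1]
T2·T1 = [-5/13 -12/13 6; 12/13 -5/13 -3; 0 0 1]
det M = 1; M⁻¹ = [-5/13 12/13 66/13; -12/13 -5/13 57/13; 0 0 1]
M⁻¹ · (165/26, -16/13)ᵀ = (3/2, -1)ᵀ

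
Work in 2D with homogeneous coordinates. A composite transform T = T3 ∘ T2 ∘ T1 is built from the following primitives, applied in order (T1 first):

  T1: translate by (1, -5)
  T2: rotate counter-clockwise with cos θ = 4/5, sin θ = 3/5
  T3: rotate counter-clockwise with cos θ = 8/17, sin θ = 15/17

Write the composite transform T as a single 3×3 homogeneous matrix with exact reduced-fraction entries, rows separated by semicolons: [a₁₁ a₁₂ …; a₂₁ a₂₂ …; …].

T = [-13/85 -84/85 407/85; 84/85 -13/85 149/85; 0 0 1]

T1 = [1 0 1; 0 1 -5; 0 0 1]
T2·T1 = [4/5 -3/5 19/5; 3/5 4/5 -17/5; 0 0 1]
T3·…·T1 = [-13/85 -84/85 407/85; 84/85 -13/85 149/85; 0 0 1]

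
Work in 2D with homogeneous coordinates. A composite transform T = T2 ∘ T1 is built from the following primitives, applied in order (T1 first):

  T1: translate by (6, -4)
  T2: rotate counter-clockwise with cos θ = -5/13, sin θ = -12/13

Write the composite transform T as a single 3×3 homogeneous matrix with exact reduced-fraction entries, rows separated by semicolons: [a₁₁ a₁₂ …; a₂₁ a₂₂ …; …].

T = [-5/13 12/13 -6; -12/13 -5/13 -4; 0 0 1]

T1 = [1 0 6; 0 1 -4; 0 0 1]
T2·T1 = [-5/13 12/13 -6; -12/13 -5/13 -4; 0 0 1]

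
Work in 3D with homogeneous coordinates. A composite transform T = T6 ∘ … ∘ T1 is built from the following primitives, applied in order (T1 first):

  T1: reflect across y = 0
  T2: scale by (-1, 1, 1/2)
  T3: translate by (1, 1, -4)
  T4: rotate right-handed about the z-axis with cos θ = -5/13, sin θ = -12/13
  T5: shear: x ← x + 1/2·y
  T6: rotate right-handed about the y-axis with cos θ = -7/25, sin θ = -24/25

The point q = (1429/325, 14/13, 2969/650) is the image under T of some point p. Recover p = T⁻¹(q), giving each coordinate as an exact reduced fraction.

T1 = [1 0 0 0; 0 -1 0 0; 0 0 1 0; 0 0 0 1]
T2·T1 = [-1 0 0 0; 0 -1 0 0; 0 0 1/2 0; 0 0 0 1]
T3·…·T1 = [-1 0 0 1; 0 -1 0 1; 0 0 1/2 -4; 0 0 0 1]
T4·…·T1 = [5/13 -12/13 0 7/13; 12/13 5/13 0 -17/13; 0 0 1/2 -4; 0 0 0 1]
T5·…·T1 = [11/13 -19/26 0 -3/26; 12/13 5/13 0 -17/13; 0 0 1/2 -4; 0 0 0 1]
T6·…·T1 = [-77/325 133/650 -12/25 2517/650; 12/13 5/13 0 -17/13; 264/325 -228/325 -7/50 328/325; 0 0 0 1]
det M = 1/2; M⁻¹ = [-7/65 19/26 24/65 1; 84/325 11/13 -288/325 1; -48/25 0 -14/25 8; 0 0 0 1]
M⁻¹ · (1429/325, 14/13, 2969/650)ᵀ = (3, -1, -3)ᵀ

p = (3, -1, -3)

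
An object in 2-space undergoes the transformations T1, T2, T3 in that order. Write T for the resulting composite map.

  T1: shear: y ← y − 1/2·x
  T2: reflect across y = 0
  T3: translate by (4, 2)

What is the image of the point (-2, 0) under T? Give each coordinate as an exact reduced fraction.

T(p) = (2, 1)

T1 shear: y ← y − 1/2·x: (-2, 0) → (-2, 1)
T2 reflect across y = 0: (-2, 1) → (-2, -1)
T3 translate by (4, 2): (-2, -1) → (2, 1)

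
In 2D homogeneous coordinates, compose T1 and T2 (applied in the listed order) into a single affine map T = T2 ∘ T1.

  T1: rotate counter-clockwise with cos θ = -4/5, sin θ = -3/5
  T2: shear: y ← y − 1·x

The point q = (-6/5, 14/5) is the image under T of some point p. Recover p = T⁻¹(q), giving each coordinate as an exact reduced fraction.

T1 = [-4/5 3/5 0; -3/5 -4/5 0; 0 0 1]
T2·T1 = [-4/5 3/5 0; 1/5 -7/5 0; 0 0 1]
det M = 1; M⁻¹ = [-7/5 -3/5 0; -1/5 -4/5 0; 0 0 1]
M⁻¹ · (-6/5, 14/5)ᵀ = (0, -2)ᵀ

p = (0, -2)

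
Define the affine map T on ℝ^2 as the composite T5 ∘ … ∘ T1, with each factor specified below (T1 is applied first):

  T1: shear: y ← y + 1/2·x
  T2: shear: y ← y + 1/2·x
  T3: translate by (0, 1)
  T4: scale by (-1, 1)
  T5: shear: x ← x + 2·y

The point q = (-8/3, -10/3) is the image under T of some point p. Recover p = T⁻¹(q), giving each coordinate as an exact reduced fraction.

T1 = [1 0 0; 1/2 1 0; 0 0 1]
T2·T1 = [1 0 0; 1 1 0; 0 0 1]
T3·…·T1 = [1 0 0; 1 1 1; 0 0 1]
T4·…·T1 = [-1 0 0; 1 1 1; 0 0 1]
T5·…·T1 = [1 2 2; 1 1 1; 0 0 1]
det M = -1; M⁻¹ = [-1 2 0; 1 -1 -1; 0 0 1]
M⁻¹ · (-8/3, -10/3)ᵀ = (-4, -1/3)ᵀ

p = (-4, -1/3)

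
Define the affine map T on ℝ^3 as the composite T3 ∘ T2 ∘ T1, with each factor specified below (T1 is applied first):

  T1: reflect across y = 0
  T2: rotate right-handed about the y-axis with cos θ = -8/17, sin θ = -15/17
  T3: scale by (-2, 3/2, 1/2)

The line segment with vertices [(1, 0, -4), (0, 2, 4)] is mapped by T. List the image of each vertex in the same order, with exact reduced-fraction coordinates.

T1 reflect across y = 0: (1, 0, -4) → (1, 0, -4); (0, 2, 4) → (0, -2, 4)
T2 rotate right-handed about the y-axis with cos θ = -8/17, sin θ = -15/17: (1, 0, -4) → (52/17, 0, 47/17); (0, -2, 4) → (-60/17, -2, -32/17)
T3 scale by (-2, 3/2, 1/2): (52/17, 0, 47/17) → (-104/17, 0, 47/34); (-60/17, -2, -32/17) → (120/17, -3, -16/17)

image vertices: (-104/17, 0, 47/34), (120/17, -3, -16/17)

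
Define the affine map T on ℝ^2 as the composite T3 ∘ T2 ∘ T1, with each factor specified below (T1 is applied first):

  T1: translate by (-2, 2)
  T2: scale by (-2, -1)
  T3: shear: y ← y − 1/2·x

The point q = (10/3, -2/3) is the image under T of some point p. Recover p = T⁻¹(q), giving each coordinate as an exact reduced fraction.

p = (1/3, -3)

T1 = [1 0 -2; 0 1 2; 0 0 1]
T2·T1 = [-2 0 4; 0 -1 -2; 0 0 1]
T3·…·T1 = [-2 0 4; 1 -1 -4; 0 0 1]
det M = 2; M⁻¹ = [-1/2 0 2; -1/2 -1 -2; 0 0 1]
M⁻¹ · (10/3, -2/3)ᵀ = (1/3, -3)ᵀ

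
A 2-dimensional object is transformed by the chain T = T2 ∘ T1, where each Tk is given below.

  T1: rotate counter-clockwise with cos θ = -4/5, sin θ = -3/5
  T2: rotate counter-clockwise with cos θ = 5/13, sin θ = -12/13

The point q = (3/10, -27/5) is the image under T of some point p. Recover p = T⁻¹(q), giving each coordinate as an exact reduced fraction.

T1 = [-4/5 3/5 0; -3/5 -4/5 0; 0 0 1]
T2·T1 = [-56/65 -33/65 0; 33/65 -56/65 0; 0 0 1]
det M = 1; M⁻¹ = [-56/65 33/65 0; -33/65 -56/65 0; 0 0 1]
M⁻¹ · (3/10, -27/5)ᵀ = (-3, 9/2)ᵀ

p = (-3, 9/2)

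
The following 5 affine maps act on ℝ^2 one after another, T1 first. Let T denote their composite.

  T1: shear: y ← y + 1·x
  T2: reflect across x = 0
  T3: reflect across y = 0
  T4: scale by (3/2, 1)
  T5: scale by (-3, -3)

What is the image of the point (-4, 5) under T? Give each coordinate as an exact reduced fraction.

T(p) = (-18, 3)

T1 shear: y ← y + 1·x: (-4, 5) → (-4, 1)
T2 reflect across x = 0: (-4, 1) → (4, 1)
T3 reflect across y = 0: (4, 1) → (4, -1)
T4 scale by (3/2, 1): (4, -1) → (6, -1)
T5 scale by (-3, -3): (6, -1) → (-18, 3)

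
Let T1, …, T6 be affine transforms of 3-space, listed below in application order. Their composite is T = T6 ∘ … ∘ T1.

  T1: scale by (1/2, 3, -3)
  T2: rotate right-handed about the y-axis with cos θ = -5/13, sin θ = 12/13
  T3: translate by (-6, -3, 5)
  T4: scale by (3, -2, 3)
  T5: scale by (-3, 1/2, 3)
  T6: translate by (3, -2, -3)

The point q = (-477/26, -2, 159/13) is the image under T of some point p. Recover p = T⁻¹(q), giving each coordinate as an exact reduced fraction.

p = (-1/3, 1, -3)

T1 = [1/2 0 0 0; 0 3 0 0; 0 0 -3 0; 0 0 0 1]
T2·T1 = [-5/26 0 -36/13 0; 0 3 0 0; -6/13 0 15/13 0; 0 0 0 1]
T3·…·T1 = [-5/26 0 -36/13 -6; 0 3 0 -3; -6/13 0 15/13 5; 0 0 0 1]
T4·…·T1 = [-15/26 0 -108/13 -18; 0 -6 0 6; -18/13 0 45/13 15; 0 0 0 1]
T5·…·T1 = [45/26 0 324/13 54; 0 -3 0 3; -54/13 0 135/13 45; 0 0 0 1]
T6·…·T1 = [45/26 0 324/13 57; 0 -3 0 1; -54/13 0 135/13 42; 0 0 0 1]
det M = -729/2; M⁻¹ = [10/117 0 -8/39 146/39; 0 -1/3 0 1/3; 4/117 0 5/351 -298/117; 0 0 0 1]
M⁻¹ · (-477/26, -2, 159/13)ᵀ = (-1/3, 1, -3)ᵀ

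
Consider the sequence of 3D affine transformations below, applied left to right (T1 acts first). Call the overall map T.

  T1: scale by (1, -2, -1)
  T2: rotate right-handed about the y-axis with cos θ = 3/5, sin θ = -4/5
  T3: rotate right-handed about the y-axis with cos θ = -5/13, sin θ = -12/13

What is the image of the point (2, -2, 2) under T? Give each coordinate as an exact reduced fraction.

T1 scale by (1, -2, -1): (2, -2, 2) → (2, 4, -2)
T2 rotate right-handed about the y-axis with cos θ = 3/5, sin θ = -4/5: (2, 4, -2) → (14/5, 4, 2/5)
T3 rotate right-handed about the y-axis with cos θ = -5/13, sin θ = -12/13: (14/5, 4, 2/5) → (-94/65, 4, 158/65)

T(p) = (-94/65, 4, 158/65)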